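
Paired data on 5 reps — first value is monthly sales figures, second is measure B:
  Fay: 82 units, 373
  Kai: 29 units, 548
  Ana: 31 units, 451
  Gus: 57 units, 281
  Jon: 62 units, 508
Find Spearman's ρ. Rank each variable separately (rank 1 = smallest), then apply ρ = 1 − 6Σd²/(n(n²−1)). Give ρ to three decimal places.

-0.500

Ranks of variable 1: 5, 1, 2, 3, 4
Ranks of variable 2: 2, 5, 3, 1, 4
d = r₁ − r₂: 3, -4, -1, 2, 0
d²: 9, 16, 1, 4, 0; Σd² = 30
ρ = 1 − 6·30/(5·24) = 1 − 180/120 = -0.500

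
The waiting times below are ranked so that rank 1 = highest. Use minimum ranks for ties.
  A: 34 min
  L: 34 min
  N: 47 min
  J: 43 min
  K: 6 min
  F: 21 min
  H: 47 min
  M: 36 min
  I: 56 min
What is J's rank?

Sorted (descending): 56, 47, 47, 43, 36, 34, 34, 21, 6
The 2 values of 47 occupy positions 2–3 → each gets rank 2.
The 2 values of 34 occupy positions 6–7 → each gets rank 6.
J has value 43 min → rank 4.

4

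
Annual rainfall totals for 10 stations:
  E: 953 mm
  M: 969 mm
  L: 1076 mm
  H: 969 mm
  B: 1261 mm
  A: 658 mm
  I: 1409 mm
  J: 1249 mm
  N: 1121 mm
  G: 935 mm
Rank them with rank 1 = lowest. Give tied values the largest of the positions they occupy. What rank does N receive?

7

Sorted (ascending): 658, 935, 953, 969, 969, 1076, 1121, 1249, 1261, 1409
The 2 values of 969 occupy positions 4–5 → each gets rank 5.
N has value 1121 mm → rank 7.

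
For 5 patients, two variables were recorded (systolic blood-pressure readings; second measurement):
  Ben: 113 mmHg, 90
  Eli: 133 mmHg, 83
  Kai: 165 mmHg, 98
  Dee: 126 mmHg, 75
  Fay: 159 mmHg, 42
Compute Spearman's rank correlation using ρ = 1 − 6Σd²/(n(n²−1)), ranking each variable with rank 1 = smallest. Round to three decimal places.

0.100

Ranks of variable 1: 1, 3, 5, 2, 4
Ranks of variable 2: 4, 3, 5, 2, 1
d = r₁ − r₂: -3, 0, 0, 0, 3
d²: 9, 0, 0, 0, 9; Σd² = 18
ρ = 1 − 6·18/(5·24) = 1 − 108/120 = 0.100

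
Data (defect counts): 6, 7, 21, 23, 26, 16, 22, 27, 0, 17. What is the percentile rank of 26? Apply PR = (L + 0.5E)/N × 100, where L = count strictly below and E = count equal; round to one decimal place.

N = 10.
Strictly below 26: 8. Equal to 26: 1.
PR = (8 + 0.5·1)/10 × 100 = 85.0

85.0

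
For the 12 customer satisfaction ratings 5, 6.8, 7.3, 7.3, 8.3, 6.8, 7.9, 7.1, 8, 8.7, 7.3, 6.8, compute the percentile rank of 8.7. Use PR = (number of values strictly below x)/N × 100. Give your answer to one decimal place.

91.7

N = 12.
Strictly below 8.7: 11. Equal to 8.7: 1.
PR = 11/12 × 100 = 91.7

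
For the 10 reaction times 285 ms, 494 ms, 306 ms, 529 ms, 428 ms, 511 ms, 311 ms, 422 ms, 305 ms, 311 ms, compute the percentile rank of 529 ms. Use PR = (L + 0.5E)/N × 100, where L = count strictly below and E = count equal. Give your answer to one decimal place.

N = 10.
Strictly below 529: 9. Equal to 529: 1.
PR = (9 + 0.5·1)/10 × 100 = 95.0

95.0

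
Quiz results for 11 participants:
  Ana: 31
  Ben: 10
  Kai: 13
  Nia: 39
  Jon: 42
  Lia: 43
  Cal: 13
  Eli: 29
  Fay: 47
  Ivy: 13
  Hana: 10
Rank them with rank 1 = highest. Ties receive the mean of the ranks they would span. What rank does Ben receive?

Sorted (descending): 47, 43, 42, 39, 31, 29, 13, 13, 13, 10, 10
The 3 values of 13 occupy positions 7–9 → average rank 8.
The 2 values of 10 occupy positions 10–11 → average rank (10+11)/2 = 10.5.
Ben has value 10 → rank 10.5.

10.5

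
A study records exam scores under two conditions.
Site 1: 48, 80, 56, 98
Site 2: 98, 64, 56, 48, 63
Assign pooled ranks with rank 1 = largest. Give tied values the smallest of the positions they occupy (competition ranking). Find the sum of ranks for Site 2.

Sorted (descending): 98, 98, 80, 64, 63, 56, 56, 48, 48
The 2 values of 98 occupy positions 1–2 → each gets rank 1.
The 2 values of 56 occupy positions 6–7 → each gets rank 6.
The 2 values of 48 occupy positions 8–9 → each gets rank 8.
Site 2 values → pooled ranks: 98→1, 64→4, 56→6, 48→8, 63→5
Rank sum = 1 + 4 + 6 + 8 + 5 = 24

24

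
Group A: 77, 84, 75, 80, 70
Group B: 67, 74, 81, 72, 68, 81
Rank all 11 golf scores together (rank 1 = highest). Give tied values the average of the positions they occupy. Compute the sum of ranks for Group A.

25

Sorted (descending): 84, 81, 81, 80, 77, 75, 74, 72, 70, 68, 67
The 2 values of 81 occupy positions 2–3 → average rank (2+3)/2 = 2.5.
Group A values → pooled ranks: 77→5, 84→1, 75→6, 80→4, 70→9
Rank sum = 5 + 1 + 6 + 4 + 9 = 25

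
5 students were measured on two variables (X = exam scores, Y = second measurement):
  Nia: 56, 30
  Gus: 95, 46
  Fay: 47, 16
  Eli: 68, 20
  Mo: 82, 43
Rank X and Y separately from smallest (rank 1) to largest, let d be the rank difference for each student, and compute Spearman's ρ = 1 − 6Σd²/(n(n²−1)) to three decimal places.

0.900

Ranks of variable 1: 2, 5, 1, 3, 4
Ranks of variable 2: 3, 5, 1, 2, 4
d = r₁ − r₂: -1, 0, 0, 1, 0
d²: 1, 0, 0, 1, 0; Σd² = 2
ρ = 1 − 6·2/(5·24) = 1 − 12/120 = 0.900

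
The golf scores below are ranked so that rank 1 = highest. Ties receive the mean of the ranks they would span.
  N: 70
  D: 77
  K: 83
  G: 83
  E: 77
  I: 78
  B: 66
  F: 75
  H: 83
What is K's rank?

Sorted (descending): 83, 83, 83, 78, 77, 77, 75, 70, 66
The 3 values of 83 occupy positions 1–3 → average rank 2.
The 2 values of 77 occupy positions 5–6 → average rank (5+6)/2 = 5.5.
K has value 83 → rank 2.

2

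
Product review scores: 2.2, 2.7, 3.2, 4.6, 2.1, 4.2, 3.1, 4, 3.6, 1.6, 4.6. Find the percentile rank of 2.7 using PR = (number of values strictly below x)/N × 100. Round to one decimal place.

27.3

N = 11.
Strictly below 2.7: 3. Equal to 2.7: 1.
PR = 3/11 × 100 = 27.3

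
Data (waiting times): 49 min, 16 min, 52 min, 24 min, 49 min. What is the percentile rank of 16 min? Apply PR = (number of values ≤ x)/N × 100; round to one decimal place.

N = 5.
Strictly below 16: 0. Equal to 16: 1.
PR = 1/5 × 100 = 20.0

20.0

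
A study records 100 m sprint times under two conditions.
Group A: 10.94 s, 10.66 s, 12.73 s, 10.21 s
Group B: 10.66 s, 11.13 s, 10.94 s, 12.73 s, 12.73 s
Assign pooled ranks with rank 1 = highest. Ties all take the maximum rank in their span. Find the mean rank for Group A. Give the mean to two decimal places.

Sorted (descending): 12.73, 12.73, 12.73, 11.13, 10.94, 10.94, 10.66, 10.66, 10.21
The 3 values of 12.73 occupy positions 1–3 → each gets rank 3.
The 2 values of 10.94 occupy positions 5–6 → each gets rank 6.
The 2 values of 10.66 occupy positions 7–8 → each gets rank 8.
Group A values → pooled ranks: 10.94→6, 10.66→8, 12.73→3, 10.21→9
Mean rank = (6 + 8 + 3 + 9) / 4 = 6.50

6.50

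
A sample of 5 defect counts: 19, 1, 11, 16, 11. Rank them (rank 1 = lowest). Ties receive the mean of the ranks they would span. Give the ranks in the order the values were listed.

5, 1, 2.5, 4, 2.5

Sorted (ascending): 1, 11, 11, 16, 19
The 2 values of 11 occupy positions 2–3 → average rank (2+3)/2 = 2.5.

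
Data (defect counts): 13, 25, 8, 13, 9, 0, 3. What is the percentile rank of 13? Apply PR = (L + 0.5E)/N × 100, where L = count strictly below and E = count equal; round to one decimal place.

N = 7.
Strictly below 13: 4. Equal to 13: 2.
PR = (4 + 0.5·2)/7 × 100 = 71.4

71.4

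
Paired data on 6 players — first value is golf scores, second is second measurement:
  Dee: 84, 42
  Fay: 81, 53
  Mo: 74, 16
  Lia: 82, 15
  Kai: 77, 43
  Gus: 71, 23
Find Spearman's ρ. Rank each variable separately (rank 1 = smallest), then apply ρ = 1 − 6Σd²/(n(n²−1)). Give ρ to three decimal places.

Ranks of variable 1: 6, 4, 2, 5, 3, 1
Ranks of variable 2: 4, 6, 2, 1, 5, 3
d = r₁ − r₂: 2, -2, 0, 4, -2, -2
d²: 4, 4, 0, 16, 4, 4; Σd² = 32
ρ = 1 − 6·32/(6·35) = 1 − 192/210 = 0.086

0.086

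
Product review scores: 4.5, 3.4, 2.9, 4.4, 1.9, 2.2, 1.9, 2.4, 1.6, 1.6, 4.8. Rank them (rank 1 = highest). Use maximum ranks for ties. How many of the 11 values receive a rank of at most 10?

9

Sorted (descending): 4.8, 4.5, 4.4, 3.4, 2.9, 2.4, 2.2, 1.9, 1.9, 1.6, 1.6
The 2 values of 1.9 occupy positions 8–9 → each gets rank 9.
The 2 values of 1.6 occupy positions 10–11 → each gets rank 11.
Ranks ≤ 10: {1, 2, 3, 4, 5, 6, 7, 9, 9} → 9 values.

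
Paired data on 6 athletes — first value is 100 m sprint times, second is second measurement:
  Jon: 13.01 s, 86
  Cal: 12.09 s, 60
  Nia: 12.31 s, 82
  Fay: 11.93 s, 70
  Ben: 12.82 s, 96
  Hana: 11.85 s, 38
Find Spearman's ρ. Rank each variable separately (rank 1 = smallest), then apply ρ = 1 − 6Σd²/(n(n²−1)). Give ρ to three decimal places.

0.886

Ranks of variable 1: 6, 3, 4, 2, 5, 1
Ranks of variable 2: 5, 2, 4, 3, 6, 1
d = r₁ − r₂: 1, 1, 0, -1, -1, 0
d²: 1, 1, 0, 1, 1, 0; Σd² = 4
ρ = 1 − 6·4/(6·35) = 1 − 24/210 = 0.886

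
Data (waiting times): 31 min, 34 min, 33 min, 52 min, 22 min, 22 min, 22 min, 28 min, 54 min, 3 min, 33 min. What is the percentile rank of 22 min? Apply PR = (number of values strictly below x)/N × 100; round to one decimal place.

N = 11.
Strictly below 22: 1. Equal to 22: 3.
PR = 1/11 × 100 = 9.1

9.1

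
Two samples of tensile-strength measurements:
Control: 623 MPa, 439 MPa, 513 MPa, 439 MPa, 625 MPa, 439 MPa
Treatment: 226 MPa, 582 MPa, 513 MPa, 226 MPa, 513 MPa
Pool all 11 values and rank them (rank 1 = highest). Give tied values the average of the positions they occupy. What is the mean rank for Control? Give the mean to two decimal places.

5.33

Sorted (descending): 625, 623, 582, 513, 513, 513, 439, 439, 439, 226, 226
The 3 values of 513 occupy positions 4–6 → average rank 5.
The 3 values of 439 occupy positions 7–9 → average rank 8.
The 2 values of 226 occupy positions 10–11 → average rank (10+11)/2 = 10.5.
Control values → pooled ranks: 623→2, 439→8, 513→5, 439→8, 625→1, 439→8
Mean rank = (2 + 8 + 5 + 8 + 1 + 8) / 6 = 5.33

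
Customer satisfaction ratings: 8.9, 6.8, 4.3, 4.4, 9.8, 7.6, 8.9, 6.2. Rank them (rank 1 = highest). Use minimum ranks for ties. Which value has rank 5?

6.8

Sorted (descending): 9.8, 8.9, 8.9, 7.6, 6.8, 6.2, 4.4, 4.3
The 2 values of 8.9 occupy positions 2–3 → each gets rank 2.
Rank 5 → value 6.8.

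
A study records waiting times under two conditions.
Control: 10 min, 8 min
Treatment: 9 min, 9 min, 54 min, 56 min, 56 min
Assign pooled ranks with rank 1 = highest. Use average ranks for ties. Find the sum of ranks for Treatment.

Sorted (descending): 56, 56, 54, 10, 9, 9, 8
The 2 values of 56 occupy positions 1–2 → average rank (1+2)/2 = 1.5.
The 2 values of 9 occupy positions 5–6 → average rank (5+6)/2 = 5.5.
Treatment values → pooled ranks: 9→5.5, 9→5.5, 54→3, 56→1.5, 56→1.5
Rank sum = 5.5 + 5.5 + 3 + 1.5 + 1.5 = 17

17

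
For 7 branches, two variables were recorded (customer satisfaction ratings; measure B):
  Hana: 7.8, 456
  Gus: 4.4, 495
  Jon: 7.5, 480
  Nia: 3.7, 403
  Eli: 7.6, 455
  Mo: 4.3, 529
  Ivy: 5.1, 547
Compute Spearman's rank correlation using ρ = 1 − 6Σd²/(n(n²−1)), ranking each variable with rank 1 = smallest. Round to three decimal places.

Ranks of variable 1: 7, 3, 5, 1, 6, 2, 4
Ranks of variable 2: 3, 5, 4, 1, 2, 6, 7
d = r₁ − r₂: 4, -2, 1, 0, 4, -4, -3
d²: 16, 4, 1, 0, 16, 16, 9; Σd² = 62
ρ = 1 − 6·62/(7·48) = 1 − 372/336 = -0.107

-0.107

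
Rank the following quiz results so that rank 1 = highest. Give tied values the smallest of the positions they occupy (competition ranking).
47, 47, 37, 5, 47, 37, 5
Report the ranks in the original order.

Sorted (descending): 47, 47, 47, 37, 37, 5, 5
The 3 values of 47 occupy positions 1–3 → each gets rank 1.
The 2 values of 37 occupy positions 4–5 → each gets rank 4.
The 2 values of 5 occupy positions 6–7 → each gets rank 6.

1, 1, 4, 6, 1, 4, 6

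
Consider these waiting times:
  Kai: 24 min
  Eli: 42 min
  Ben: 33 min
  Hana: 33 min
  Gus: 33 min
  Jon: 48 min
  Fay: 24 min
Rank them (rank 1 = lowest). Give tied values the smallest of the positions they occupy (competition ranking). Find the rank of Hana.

3

Sorted (ascending): 24, 24, 33, 33, 33, 42, 48
The 2 values of 24 occupy positions 1–2 → each gets rank 1.
The 3 values of 33 occupy positions 3–5 → each gets rank 3.
Hana has value 33 min → rank 3.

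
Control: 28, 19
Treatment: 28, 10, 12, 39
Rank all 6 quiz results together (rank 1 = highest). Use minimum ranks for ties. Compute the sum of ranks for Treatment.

Sorted (descending): 39, 28, 28, 19, 12, 10
The 2 values of 28 occupy positions 2–3 → each gets rank 2.
Treatment values → pooled ranks: 28→2, 10→6, 12→5, 39→1
Rank sum = 2 + 6 + 5 + 1 = 14

14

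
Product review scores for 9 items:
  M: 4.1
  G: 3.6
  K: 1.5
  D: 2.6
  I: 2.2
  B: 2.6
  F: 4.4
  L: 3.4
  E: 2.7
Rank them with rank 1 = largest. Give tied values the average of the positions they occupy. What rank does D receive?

Sorted (descending): 4.4, 4.1, 3.6, 3.4, 2.7, 2.6, 2.6, 2.2, 1.5
The 2 values of 2.6 occupy positions 6–7 → average rank (6+7)/2 = 6.5.
D has value 2.6 → rank 6.5.

6.5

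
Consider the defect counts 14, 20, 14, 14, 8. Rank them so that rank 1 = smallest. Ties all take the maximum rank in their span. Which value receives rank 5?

20

Sorted (ascending): 8, 14, 14, 14, 20
The 3 values of 14 occupy positions 2–4 → each gets rank 4.
Rank 5 → value 20.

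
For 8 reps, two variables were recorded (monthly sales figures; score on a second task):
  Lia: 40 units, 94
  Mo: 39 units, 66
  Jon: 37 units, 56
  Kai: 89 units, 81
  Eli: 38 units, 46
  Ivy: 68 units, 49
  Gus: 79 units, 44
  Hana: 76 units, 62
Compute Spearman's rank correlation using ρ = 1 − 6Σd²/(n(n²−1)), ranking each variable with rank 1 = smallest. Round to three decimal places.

Ranks of variable 1: 4, 3, 1, 8, 2, 5, 7, 6
Ranks of variable 2: 8, 6, 4, 7, 2, 3, 1, 5
d = r₁ − r₂: -4, -3, -3, 1, 0, 2, 6, 1
d²: 16, 9, 9, 1, 0, 4, 36, 1; Σd² = 76
ρ = 1 − 6·76/(8·63) = 1 − 456/504 = 0.095

0.095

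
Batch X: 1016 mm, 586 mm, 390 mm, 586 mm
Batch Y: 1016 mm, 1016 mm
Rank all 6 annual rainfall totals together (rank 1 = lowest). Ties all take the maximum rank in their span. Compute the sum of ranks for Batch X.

13

Sorted (ascending): 390, 586, 586, 1016, 1016, 1016
The 2 values of 586 occupy positions 2–3 → each gets rank 3.
The 3 values of 1016 occupy positions 4–6 → each gets rank 6.
Batch X values → pooled ranks: 1016→6, 586→3, 390→1, 586→3
Rank sum = 6 + 3 + 1 + 3 = 13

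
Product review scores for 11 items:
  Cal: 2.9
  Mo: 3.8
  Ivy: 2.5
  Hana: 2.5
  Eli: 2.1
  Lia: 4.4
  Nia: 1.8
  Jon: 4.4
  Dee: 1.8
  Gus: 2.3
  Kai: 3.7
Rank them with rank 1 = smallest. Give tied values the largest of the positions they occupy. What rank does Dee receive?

Sorted (ascending): 1.8, 1.8, 2.1, 2.3, 2.5, 2.5, 2.9, 3.7, 3.8, 4.4, 4.4
The 2 values of 1.8 occupy positions 1–2 → each gets rank 2.
The 2 values of 2.5 occupy positions 5–6 → each gets rank 6.
The 2 values of 4.4 occupy positions 10–11 → each gets rank 11.
Dee has value 1.8 → rank 2.

2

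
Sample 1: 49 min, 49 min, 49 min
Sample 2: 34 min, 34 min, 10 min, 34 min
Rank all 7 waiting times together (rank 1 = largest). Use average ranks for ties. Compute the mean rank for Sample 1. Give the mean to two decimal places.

Sorted (descending): 49, 49, 49, 34, 34, 34, 10
The 3 values of 49 occupy positions 1–3 → average rank 2.
The 3 values of 34 occupy positions 4–6 → average rank 5.
Sample 1 values → pooled ranks: 49→2, 49→2, 49→2
Mean rank = (2 + 2 + 2) / 3 = 2.00

2.00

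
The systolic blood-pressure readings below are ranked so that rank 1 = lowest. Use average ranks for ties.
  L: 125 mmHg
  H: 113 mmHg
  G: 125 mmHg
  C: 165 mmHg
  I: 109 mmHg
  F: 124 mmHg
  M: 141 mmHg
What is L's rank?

4.5

Sorted (ascending): 109, 113, 124, 125, 125, 141, 165
The 2 values of 125 occupy positions 4–5 → average rank (4+5)/2 = 4.5.
L has value 125 mmHg → rank 4.5.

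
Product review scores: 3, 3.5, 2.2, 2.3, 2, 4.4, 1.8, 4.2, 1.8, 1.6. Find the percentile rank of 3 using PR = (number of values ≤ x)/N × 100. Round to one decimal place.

N = 10.
Strictly below 3: 6. Equal to 3: 1.
PR = 7/10 × 100 = 70.0

70.0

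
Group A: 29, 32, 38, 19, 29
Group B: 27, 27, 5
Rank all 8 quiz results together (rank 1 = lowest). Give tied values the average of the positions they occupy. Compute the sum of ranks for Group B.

8

Sorted (ascending): 5, 19, 27, 27, 29, 29, 32, 38
The 2 values of 27 occupy positions 3–4 → average rank (3+4)/2 = 3.5.
The 2 values of 29 occupy positions 5–6 → average rank (5+6)/2 = 5.5.
Group B values → pooled ranks: 27→3.5, 27→3.5, 5→1
Rank sum = 3.5 + 3.5 + 1 = 8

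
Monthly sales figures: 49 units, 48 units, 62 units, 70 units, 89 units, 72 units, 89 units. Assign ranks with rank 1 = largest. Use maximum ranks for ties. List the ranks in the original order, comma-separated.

6, 7, 5, 4, 2, 3, 2

Sorted (descending): 89, 89, 72, 70, 62, 49, 48
The 2 values of 89 occupy positions 1–2 → each gets rank 2.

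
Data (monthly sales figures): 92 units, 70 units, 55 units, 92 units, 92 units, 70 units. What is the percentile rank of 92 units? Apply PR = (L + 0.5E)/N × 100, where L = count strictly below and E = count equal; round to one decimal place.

N = 6.
Strictly below 92: 3. Equal to 92: 3.
PR = (3 + 0.5·3)/6 × 100 = 75.0

75.0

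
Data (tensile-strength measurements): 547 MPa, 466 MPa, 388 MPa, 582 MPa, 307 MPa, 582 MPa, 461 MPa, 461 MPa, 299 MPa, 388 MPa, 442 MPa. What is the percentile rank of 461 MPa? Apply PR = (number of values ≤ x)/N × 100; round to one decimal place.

N = 11.
Strictly below 461: 5. Equal to 461: 2.
PR = 7/11 × 100 = 63.6

63.6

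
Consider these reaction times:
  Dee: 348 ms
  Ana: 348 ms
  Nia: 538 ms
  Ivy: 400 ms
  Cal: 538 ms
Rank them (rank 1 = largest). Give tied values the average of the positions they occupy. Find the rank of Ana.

4.5

Sorted (descending): 538, 538, 400, 348, 348
The 2 values of 538 occupy positions 1–2 → average rank (1+2)/2 = 1.5.
The 2 values of 348 occupy positions 4–5 → average rank (4+5)/2 = 4.5.
Ana has value 348 ms → rank 4.5.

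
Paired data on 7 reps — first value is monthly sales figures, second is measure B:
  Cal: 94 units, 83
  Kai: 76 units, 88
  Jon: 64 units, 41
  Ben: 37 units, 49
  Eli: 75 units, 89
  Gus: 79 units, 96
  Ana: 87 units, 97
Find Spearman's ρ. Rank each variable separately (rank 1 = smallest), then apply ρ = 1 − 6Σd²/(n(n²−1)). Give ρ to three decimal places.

Ranks of variable 1: 7, 4, 2, 1, 3, 5, 6
Ranks of variable 2: 3, 4, 1, 2, 5, 6, 7
d = r₁ − r₂: 4, 0, 1, -1, -2, -1, -1
d²: 16, 0, 1, 1, 4, 1, 1; Σd² = 24
ρ = 1 − 6·24/(7·48) = 1 − 144/336 = 0.571

0.571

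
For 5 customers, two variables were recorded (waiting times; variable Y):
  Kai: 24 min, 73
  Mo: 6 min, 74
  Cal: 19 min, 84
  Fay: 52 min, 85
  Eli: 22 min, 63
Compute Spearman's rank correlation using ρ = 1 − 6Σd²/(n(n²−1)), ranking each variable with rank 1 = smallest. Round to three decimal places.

Ranks of variable 1: 4, 1, 2, 5, 3
Ranks of variable 2: 2, 3, 4, 5, 1
d = r₁ − r₂: 2, -2, -2, 0, 2
d²: 4, 4, 4, 0, 4; Σd² = 16
ρ = 1 − 6·16/(5·24) = 1 − 96/120 = 0.200

0.200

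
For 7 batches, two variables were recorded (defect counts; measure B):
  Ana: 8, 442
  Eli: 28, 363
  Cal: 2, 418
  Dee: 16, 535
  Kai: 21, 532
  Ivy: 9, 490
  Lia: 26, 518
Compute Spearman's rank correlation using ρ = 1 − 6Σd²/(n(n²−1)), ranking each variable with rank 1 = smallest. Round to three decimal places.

0.107

Ranks of variable 1: 2, 7, 1, 4, 5, 3, 6
Ranks of variable 2: 3, 1, 2, 7, 6, 4, 5
d = r₁ − r₂: -1, 6, -1, -3, -1, -1, 1
d²: 1, 36, 1, 9, 1, 1, 1; Σd² = 50
ρ = 1 − 6·50/(7·48) = 1 − 300/336 = 0.107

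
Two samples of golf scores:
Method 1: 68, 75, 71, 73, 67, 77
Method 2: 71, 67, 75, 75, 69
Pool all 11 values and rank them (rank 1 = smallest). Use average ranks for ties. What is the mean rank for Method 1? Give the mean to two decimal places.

6.17

Sorted (ascending): 67, 67, 68, 69, 71, 71, 73, 75, 75, 75, 77
The 2 values of 67 occupy positions 1–2 → average rank (1+2)/2 = 1.5.
The 2 values of 71 occupy positions 5–6 → average rank (5+6)/2 = 5.5.
The 3 values of 75 occupy positions 8–10 → average rank 9.
Method 1 values → pooled ranks: 68→3, 75→9, 71→5.5, 73→7, 67→1.5, 77→11
Mean rank = (3 + 9 + 5.5 + 7 + 1.5 + 11) / 6 = 6.17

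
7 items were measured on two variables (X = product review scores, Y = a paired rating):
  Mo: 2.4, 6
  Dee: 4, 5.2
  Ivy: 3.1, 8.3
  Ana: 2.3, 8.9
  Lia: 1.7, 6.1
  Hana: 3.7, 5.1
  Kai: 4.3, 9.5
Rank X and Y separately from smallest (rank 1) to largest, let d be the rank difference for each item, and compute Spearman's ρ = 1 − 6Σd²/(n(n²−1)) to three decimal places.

Ranks of variable 1: 3, 6, 4, 2, 1, 5, 7
Ranks of variable 2: 3, 2, 5, 6, 4, 1, 7
d = r₁ − r₂: 0, 4, -1, -4, -3, 4, 0
d²: 0, 16, 1, 16, 9, 16, 0; Σd² = 58
ρ = 1 − 6·58/(7·48) = 1 − 348/336 = -0.036

-0.036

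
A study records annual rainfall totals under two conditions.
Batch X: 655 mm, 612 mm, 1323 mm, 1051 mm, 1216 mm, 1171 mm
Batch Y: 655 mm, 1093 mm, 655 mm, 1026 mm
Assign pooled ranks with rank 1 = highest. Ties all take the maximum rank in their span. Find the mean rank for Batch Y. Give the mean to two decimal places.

7.00

Sorted (descending): 1323, 1216, 1171, 1093, 1051, 1026, 655, 655, 655, 612
The 3 values of 655 occupy positions 7–9 → each gets rank 9.
Batch Y values → pooled ranks: 655→9, 1093→4, 655→9, 1026→6
Mean rank = (9 + 4 + 9 + 6) / 4 = 7.00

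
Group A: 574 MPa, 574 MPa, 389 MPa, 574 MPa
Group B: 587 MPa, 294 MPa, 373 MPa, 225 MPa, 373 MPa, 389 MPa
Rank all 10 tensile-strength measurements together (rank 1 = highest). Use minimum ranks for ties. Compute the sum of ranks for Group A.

Sorted (descending): 587, 574, 574, 574, 389, 389, 373, 373, 294, 225
The 3 values of 574 occupy positions 2–4 → each gets rank 2.
The 2 values of 389 occupy positions 5–6 → each gets rank 5.
The 2 values of 373 occupy positions 7–8 → each gets rank 7.
Group A values → pooled ranks: 574→2, 574→2, 389→5, 574→2
Rank sum = 2 + 2 + 5 + 2 = 11

11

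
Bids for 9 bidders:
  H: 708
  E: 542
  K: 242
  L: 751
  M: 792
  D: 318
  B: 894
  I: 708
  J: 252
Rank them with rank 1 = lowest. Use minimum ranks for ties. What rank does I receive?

5

Sorted (ascending): 242, 252, 318, 542, 708, 708, 751, 792, 894
The 2 values of 708 occupy positions 5–6 → each gets rank 5.
I has value 708 → rank 5.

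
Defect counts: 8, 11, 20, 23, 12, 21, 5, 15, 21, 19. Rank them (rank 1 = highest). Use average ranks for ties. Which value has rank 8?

Sorted (descending): 23, 21, 21, 20, 19, 15, 12, 11, 8, 5
The 2 values of 21 occupy positions 2–3 → average rank (2+3)/2 = 2.5.
Rank 8 → value 11.

11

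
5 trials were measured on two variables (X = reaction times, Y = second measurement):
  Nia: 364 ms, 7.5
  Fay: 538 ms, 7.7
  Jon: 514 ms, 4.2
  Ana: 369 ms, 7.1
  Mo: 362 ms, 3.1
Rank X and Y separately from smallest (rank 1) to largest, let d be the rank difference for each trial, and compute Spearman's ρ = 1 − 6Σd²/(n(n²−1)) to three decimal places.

0.600

Ranks of variable 1: 2, 5, 4, 3, 1
Ranks of variable 2: 4, 5, 2, 3, 1
d = r₁ − r₂: -2, 0, 2, 0, 0
d²: 4, 0, 4, 0, 0; Σd² = 8
ρ = 1 − 6·8/(5·24) = 1 − 48/120 = 0.600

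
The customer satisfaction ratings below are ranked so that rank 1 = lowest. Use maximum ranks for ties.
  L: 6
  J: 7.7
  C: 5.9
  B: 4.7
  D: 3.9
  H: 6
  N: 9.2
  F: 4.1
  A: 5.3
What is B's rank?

3

Sorted (ascending): 3.9, 4.1, 4.7, 5.3, 5.9, 6, 6, 7.7, 9.2
The 2 values of 6 occupy positions 6–7 → each gets rank 7.
B has value 4.7 → rank 3.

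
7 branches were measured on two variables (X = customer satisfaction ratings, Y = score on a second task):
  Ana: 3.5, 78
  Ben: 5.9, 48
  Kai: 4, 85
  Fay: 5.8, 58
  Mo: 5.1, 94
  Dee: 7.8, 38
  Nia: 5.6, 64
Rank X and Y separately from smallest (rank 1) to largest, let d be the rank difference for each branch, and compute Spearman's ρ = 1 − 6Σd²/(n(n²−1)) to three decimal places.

Ranks of variable 1: 1, 6, 2, 5, 3, 7, 4
Ranks of variable 2: 5, 2, 6, 3, 7, 1, 4
d = r₁ − r₂: -4, 4, -4, 2, -4, 6, 0
d²: 16, 16, 16, 4, 16, 36, 0; Σd² = 104
ρ = 1 − 6·104/(7·48) = 1 − 624/336 = -0.857

-0.857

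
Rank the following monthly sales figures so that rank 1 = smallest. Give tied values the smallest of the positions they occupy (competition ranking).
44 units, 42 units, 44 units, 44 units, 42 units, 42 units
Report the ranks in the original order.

Sorted (ascending): 42, 42, 42, 44, 44, 44
The 3 values of 42 occupy positions 1–3 → each gets rank 1.
The 3 values of 44 occupy positions 4–6 → each gets rank 4.

4, 1, 4, 4, 1, 1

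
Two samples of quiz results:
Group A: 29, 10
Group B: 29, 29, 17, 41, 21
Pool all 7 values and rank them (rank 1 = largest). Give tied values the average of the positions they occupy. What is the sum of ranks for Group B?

Sorted (descending): 41, 29, 29, 29, 21, 17, 10
The 3 values of 29 occupy positions 2–4 → average rank 3.
Group B values → pooled ranks: 29→3, 29→3, 17→6, 41→1, 21→5
Rank sum = 3 + 3 + 6 + 1 + 5 = 18

18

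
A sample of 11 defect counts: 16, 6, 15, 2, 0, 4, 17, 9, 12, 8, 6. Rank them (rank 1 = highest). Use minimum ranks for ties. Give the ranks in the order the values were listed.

2, 7, 3, 10, 11, 9, 1, 5, 4, 6, 7

Sorted (descending): 17, 16, 15, 12, 9, 8, 6, 6, 4, 2, 0
The 2 values of 6 occupy positions 7–8 → each gets rank 7.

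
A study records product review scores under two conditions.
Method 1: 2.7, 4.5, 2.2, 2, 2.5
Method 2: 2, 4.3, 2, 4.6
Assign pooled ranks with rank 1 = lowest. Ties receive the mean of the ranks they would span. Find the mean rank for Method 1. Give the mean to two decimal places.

5.00

Sorted (ascending): 2, 2, 2, 2.2, 2.5, 2.7, 4.3, 4.5, 4.6
The 3 values of 2 occupy positions 1–3 → average rank 2.
Method 1 values → pooled ranks: 2.7→6, 4.5→8, 2.2→4, 2→2, 2.5→5
Mean rank = (6 + 8 + 4 + 2 + 5) / 5 = 5.00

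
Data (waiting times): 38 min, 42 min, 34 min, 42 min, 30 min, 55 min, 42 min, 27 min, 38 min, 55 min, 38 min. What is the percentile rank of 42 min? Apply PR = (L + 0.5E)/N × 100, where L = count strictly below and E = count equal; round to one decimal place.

68.2

N = 11.
Strictly below 42: 6. Equal to 42: 3.
PR = (6 + 0.5·3)/11 × 100 = 68.2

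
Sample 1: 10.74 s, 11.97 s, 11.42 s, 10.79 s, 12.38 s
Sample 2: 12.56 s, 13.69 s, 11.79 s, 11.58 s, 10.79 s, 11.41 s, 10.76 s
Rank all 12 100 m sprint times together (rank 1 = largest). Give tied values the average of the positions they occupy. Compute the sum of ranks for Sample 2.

Sorted (descending): 13.69, 12.56, 12.38, 11.97, 11.79, 11.58, 11.42, 11.41, 10.79, 10.79, 10.76, 10.74
The 2 values of 10.79 occupy positions 9–10 → average rank (9+10)/2 = 9.5.
Sample 2 values → pooled ranks: 12.56→2, 13.69→1, 11.79→5, 11.58→6, 10.79→9.5, 11.41→8, 10.76→11
Rank sum = 2 + 1 + 5 + 6 + 9.5 + 8 + 11 = 42.5

42.5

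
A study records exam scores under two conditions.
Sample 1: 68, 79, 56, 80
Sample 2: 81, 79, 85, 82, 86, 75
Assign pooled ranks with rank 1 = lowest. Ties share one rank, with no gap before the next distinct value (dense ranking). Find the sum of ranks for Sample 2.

Sorted (ascending): 56, 68, 75, 79, 79, 80, 81, 82, 85, 86
The 2 values of 79 share dense rank 4.
Remaining distinct values take the next consecutive integers.
Sample 2 values → pooled ranks: 81→6, 79→4, 85→8, 82→7, 86→9, 75→3
Rank sum = 6 + 4 + 8 + 7 + 9 + 3 = 37

37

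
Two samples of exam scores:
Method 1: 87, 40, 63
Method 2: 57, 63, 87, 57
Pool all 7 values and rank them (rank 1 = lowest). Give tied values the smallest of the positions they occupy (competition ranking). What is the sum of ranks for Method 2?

14

Sorted (ascending): 40, 57, 57, 63, 63, 87, 87
The 2 values of 57 occupy positions 2–3 → each gets rank 2.
The 2 values of 63 occupy positions 4–5 → each gets rank 4.
The 2 values of 87 occupy positions 6–7 → each gets rank 6.
Method 2 values → pooled ranks: 57→2, 63→4, 87→6, 57→2
Rank sum = 2 + 4 + 6 + 2 = 14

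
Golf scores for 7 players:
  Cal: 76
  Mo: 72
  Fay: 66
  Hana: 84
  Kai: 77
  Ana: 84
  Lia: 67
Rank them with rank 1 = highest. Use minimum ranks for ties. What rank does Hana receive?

1

Sorted (descending): 84, 84, 77, 76, 72, 67, 66
The 2 values of 84 occupy positions 1–2 → each gets rank 1.
Hana has value 84 → rank 1.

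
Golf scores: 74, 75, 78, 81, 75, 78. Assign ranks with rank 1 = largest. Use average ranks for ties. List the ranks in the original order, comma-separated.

6, 4.5, 2.5, 1, 4.5, 2.5

Sorted (descending): 81, 78, 78, 75, 75, 74
The 2 values of 78 occupy positions 2–3 → average rank (2+3)/2 = 2.5.
The 2 values of 75 occupy positions 4–5 → average rank (4+5)/2 = 4.5.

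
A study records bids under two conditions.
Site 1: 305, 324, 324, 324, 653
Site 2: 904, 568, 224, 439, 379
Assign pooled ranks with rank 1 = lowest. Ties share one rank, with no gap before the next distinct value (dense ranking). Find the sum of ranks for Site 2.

Sorted (ascending): 224, 305, 324, 324, 324, 379, 439, 568, 653, 904
The 3 values of 324 share dense rank 3.
Remaining distinct values take the next consecutive integers.
Site 2 values → pooled ranks: 904→8, 568→6, 224→1, 439→5, 379→4
Rank sum = 8 + 6 + 1 + 5 + 4 = 24

24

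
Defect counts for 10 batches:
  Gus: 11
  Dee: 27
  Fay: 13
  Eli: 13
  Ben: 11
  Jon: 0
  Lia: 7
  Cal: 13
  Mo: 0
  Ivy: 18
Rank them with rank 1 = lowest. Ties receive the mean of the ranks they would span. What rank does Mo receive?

Sorted (ascending): 0, 0, 7, 11, 11, 13, 13, 13, 18, 27
The 2 values of 0 occupy positions 1–2 → average rank (1+2)/2 = 1.5.
The 2 values of 11 occupy positions 4–5 → average rank (4+5)/2 = 4.5.
The 3 values of 13 occupy positions 6–8 → average rank 7.
Mo has value 0 → rank 1.5.

1.5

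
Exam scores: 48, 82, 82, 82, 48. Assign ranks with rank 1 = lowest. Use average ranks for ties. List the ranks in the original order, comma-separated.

Sorted (ascending): 48, 48, 82, 82, 82
The 2 values of 48 occupy positions 1–2 → average rank (1+2)/2 = 1.5.
The 3 values of 82 occupy positions 3–5 → average rank 4.

1.5, 4, 4, 4, 1.5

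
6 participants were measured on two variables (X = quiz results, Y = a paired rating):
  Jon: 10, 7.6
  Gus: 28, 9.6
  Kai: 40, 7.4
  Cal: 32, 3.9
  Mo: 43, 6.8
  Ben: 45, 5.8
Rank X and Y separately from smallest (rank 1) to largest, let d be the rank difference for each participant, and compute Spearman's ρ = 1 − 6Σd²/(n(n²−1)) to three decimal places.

-0.600

Ranks of variable 1: 1, 2, 4, 3, 5, 6
Ranks of variable 2: 5, 6, 4, 1, 3, 2
d = r₁ − r₂: -4, -4, 0, 2, 2, 4
d²: 16, 16, 0, 4, 4, 16; Σd² = 56
ρ = 1 − 6·56/(6·35) = 1 − 336/210 = -0.600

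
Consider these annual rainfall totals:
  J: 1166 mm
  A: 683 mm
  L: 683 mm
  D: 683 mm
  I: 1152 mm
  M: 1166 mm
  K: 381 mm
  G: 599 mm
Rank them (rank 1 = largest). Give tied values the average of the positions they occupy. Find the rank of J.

1.5

Sorted (descending): 1166, 1166, 1152, 683, 683, 683, 599, 381
The 2 values of 1166 occupy positions 1–2 → average rank (1+2)/2 = 1.5.
The 3 values of 683 occupy positions 4–6 → average rank 5.
J has value 1166 mm → rank 1.5.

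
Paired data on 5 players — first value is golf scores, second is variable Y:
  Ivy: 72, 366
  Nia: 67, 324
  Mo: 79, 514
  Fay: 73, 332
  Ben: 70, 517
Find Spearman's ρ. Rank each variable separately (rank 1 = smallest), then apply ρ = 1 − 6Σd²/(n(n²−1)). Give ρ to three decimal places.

0.300

Ranks of variable 1: 3, 1, 5, 4, 2
Ranks of variable 2: 3, 1, 4, 2, 5
d = r₁ − r₂: 0, 0, 1, 2, -3
d²: 0, 0, 1, 4, 9; Σd² = 14
ρ = 1 − 6·14/(5·24) = 1 − 84/120 = 0.300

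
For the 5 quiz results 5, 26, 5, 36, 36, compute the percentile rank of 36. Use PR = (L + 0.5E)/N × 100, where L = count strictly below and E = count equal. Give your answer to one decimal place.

N = 5.
Strictly below 36: 3. Equal to 36: 2.
PR = (3 + 0.5·2)/5 × 100 = 80.0

80.0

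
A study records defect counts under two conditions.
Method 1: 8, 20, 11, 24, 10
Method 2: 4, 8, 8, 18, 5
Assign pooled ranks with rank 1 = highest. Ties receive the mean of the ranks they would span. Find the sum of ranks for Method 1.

19

Sorted (descending): 24, 20, 18, 11, 10, 8, 8, 8, 5, 4
The 3 values of 8 occupy positions 6–8 → average rank 7.
Method 1 values → pooled ranks: 8→7, 20→2, 11→4, 24→1, 10→5
Rank sum = 7 + 2 + 4 + 1 + 5 = 19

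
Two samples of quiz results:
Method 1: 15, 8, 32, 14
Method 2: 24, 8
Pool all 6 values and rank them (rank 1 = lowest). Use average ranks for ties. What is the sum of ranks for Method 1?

14.5

Sorted (ascending): 8, 8, 14, 15, 24, 32
The 2 values of 8 occupy positions 1–2 → average rank (1+2)/2 = 1.5.
Method 1 values → pooled ranks: 15→4, 8→1.5, 32→6, 14→3
Rank sum = 4 + 1.5 + 6 + 3 = 14.5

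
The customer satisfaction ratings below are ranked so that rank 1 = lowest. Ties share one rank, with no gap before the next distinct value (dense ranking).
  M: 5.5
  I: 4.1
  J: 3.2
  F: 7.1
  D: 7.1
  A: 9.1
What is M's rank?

Sorted (ascending): 3.2, 4.1, 5.5, 7.1, 7.1, 9.1
The 2 values of 7.1 share dense rank 4.
Remaining distinct values take the next consecutive integers.
M has value 5.5 → rank 3.

3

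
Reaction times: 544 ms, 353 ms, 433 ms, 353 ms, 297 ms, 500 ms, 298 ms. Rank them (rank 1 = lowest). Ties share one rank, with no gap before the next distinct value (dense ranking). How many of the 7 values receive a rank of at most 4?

Sorted (ascending): 297, 298, 353, 353, 433, 500, 544
The 2 values of 353 share dense rank 3.
Remaining distinct values take the next consecutive integers.
Ranks ≤ 4: {1, 2, 3, 3, 4} → 5 values.

5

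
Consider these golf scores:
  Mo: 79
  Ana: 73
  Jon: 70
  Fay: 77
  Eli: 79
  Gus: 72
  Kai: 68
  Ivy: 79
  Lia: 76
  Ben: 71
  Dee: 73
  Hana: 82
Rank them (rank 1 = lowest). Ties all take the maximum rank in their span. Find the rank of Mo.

11

Sorted (ascending): 68, 70, 71, 72, 73, 73, 76, 77, 79, 79, 79, 82
The 2 values of 73 occupy positions 5–6 → each gets rank 6.
The 3 values of 79 occupy positions 9–11 → each gets rank 11.
Mo has value 79 → rank 11.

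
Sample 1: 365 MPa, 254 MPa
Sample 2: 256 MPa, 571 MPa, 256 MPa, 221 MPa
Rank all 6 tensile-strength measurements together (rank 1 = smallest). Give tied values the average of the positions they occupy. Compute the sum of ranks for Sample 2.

14

Sorted (ascending): 221, 254, 256, 256, 365, 571
The 2 values of 256 occupy positions 3–4 → average rank (3+4)/2 = 3.5.
Sample 2 values → pooled ranks: 256→3.5, 571→6, 256→3.5, 221→1
Rank sum = 3.5 + 6 + 3.5 + 1 = 14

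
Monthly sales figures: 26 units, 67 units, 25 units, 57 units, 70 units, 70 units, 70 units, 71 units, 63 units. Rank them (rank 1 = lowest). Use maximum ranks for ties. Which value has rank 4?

Sorted (ascending): 25, 26, 57, 63, 67, 70, 70, 70, 71
The 3 values of 70 occupy positions 6–8 → each gets rank 8.
Rank 4 → value 63.

63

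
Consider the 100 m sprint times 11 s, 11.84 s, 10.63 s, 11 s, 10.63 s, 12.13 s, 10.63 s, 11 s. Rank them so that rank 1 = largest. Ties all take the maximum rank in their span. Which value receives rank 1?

Sorted (descending): 12.13, 11.84, 11, 11, 11, 10.63, 10.63, 10.63
The 3 values of 11 occupy positions 3–5 → each gets rank 5.
The 3 values of 10.63 occupy positions 6–8 → each gets rank 8.
Rank 1 → value 12.13.

12.13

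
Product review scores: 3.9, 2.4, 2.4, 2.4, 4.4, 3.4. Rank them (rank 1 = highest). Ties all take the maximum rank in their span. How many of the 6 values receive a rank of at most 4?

Sorted (descending): 4.4, 3.9, 3.4, 2.4, 2.4, 2.4
The 3 values of 2.4 occupy positions 4–6 → each gets rank 6.
Ranks ≤ 4: {1, 2, 3} → 3 values.

3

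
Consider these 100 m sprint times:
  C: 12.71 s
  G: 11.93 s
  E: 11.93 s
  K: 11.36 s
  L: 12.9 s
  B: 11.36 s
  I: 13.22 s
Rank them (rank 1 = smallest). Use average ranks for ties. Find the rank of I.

Sorted (ascending): 11.36, 11.36, 11.93, 11.93, 12.71, 12.9, 13.22
The 2 values of 11.36 occupy positions 1–2 → average rank (1+2)/2 = 1.5.
The 2 values of 11.93 occupy positions 3–4 → average rank (3+4)/2 = 3.5.
I has value 13.22 s → rank 7.

7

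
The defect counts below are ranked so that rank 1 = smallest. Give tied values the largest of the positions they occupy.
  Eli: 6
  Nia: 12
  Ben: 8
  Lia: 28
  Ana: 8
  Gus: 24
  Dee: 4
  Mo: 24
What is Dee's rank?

1

Sorted (ascending): 4, 6, 8, 8, 12, 24, 24, 28
The 2 values of 8 occupy positions 3–4 → each gets rank 4.
The 2 values of 24 occupy positions 6–7 → each gets rank 7.
Dee has value 4 → rank 1.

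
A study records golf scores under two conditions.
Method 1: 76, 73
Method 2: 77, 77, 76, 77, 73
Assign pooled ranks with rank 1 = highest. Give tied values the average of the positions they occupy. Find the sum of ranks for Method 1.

Sorted (descending): 77, 77, 77, 76, 76, 73, 73
The 3 values of 77 occupy positions 1–3 → average rank 2.
The 2 values of 76 occupy positions 4–5 → average rank (4+5)/2 = 4.5.
The 2 values of 73 occupy positions 6–7 → average rank (6+7)/2 = 6.5.
Method 1 values → pooled ranks: 76→4.5, 73→6.5
Rank sum = 4.5 + 6.5 = 11

11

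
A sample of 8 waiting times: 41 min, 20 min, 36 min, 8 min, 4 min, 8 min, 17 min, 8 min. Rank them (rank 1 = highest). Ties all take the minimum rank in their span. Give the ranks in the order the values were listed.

Sorted (descending): 41, 36, 20, 17, 8, 8, 8, 4
The 3 values of 8 occupy positions 5–7 → each gets rank 5.

1, 3, 2, 5, 8, 5, 4, 5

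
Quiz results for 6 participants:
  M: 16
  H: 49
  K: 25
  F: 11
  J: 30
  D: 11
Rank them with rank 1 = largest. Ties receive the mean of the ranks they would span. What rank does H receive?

Sorted (descending): 49, 30, 25, 16, 11, 11
The 2 values of 11 occupy positions 5–6 → average rank (5+6)/2 = 5.5.
H has value 49 → rank 1.

1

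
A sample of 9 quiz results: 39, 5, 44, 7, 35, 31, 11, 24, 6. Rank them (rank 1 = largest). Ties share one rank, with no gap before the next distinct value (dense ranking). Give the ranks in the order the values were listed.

Sorted (descending): 44, 39, 35, 31, 24, 11, 7, 6, 5
No ties — each value takes its position as its rank.

2, 9, 1, 7, 3, 4, 6, 5, 8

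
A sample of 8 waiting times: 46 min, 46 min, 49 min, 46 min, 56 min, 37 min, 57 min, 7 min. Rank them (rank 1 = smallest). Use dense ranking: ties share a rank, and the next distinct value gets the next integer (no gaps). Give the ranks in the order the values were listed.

3, 3, 4, 3, 5, 2, 6, 1

Sorted (ascending): 7, 37, 46, 46, 46, 49, 56, 57
The 3 values of 46 share dense rank 3.
Remaining distinct values take the next consecutive integers.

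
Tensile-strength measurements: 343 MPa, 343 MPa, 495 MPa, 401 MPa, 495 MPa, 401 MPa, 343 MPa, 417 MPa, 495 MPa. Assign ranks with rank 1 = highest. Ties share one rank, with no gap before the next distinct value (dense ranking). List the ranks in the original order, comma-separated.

4, 4, 1, 3, 1, 3, 4, 2, 1

Sorted (descending): 495, 495, 495, 417, 401, 401, 343, 343, 343
The 3 values of 495 share dense rank 1.
The 2 values of 401 share dense rank 3.
The 3 values of 343 share dense rank 4.
Remaining distinct values take the next consecutive integers.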